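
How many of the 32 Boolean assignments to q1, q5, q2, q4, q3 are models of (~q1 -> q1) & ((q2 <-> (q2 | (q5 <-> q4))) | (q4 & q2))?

Initial set: {((~q1 -> q1) & ((q2 <-> (q2 | (q5 <-> q4))) | (q4 & q2)))}.
((~q1 -> q1) & ((q2 <-> (q2 | (q5 <-> q4))) | (q4 & q2))): α-rule — add (~q1 -> q1), ((q2 <-> (q2 | (q5 <-> q4))) | (q4 & q2)).
(~q1 -> q1): β-rule — branch into ~~q1  //  q1.
  branch 1 (add ~~q1):
    ((q2 <-> (q2 | (q5 <-> q4))) | (q4 & q2)): β-rule — branch into (q2 <-> (q2 | (q5 <-> q4)))  //  (q4 & q2).
      branch 1.1 (add (q2 <-> (q2 | (q5 <-> q4)))):
        (q2 <-> (q2 | (q5 <-> q4))): β-rule — branch into q2, (q2 | (q5 <-> q4))  //  ~q2, ~(q2 | (q5 <-> q4)).
          branch 1.1.1 (add q2, (q2 | (q5 <-> q4))):
            (q2 | (q5 <-> q4)): β-rule — branch into q2  //  (q5 <-> q4).
              branch 1.1.1.1 (add q2):
                ○ open, literals {q1=T, q2=T}.
              branch 1.1.1.2 (add (q5 <-> q4)):
                (q5 <-> q4): β-rule — branch into q5, q4  //  ~q5, ~q4.
                  branch 1.1.1.2.1 (add q5, q4):
                    ○ open, literals {q1=T, q2=T, q4=T, q5=T}.
                  branch 1.1.1.2.2 (add ~q5, ~q4):
                    ○ open, literals {q1=T, q2=T, q4=F, q5=F}.
          branch 1.1.2 (add ~q2, ~(q2 | (q5 <-> q4))):
            ~(q2 | (q5 <-> q4)): α-rule — add ~q2, ~(q5 <-> q4).
            ~(q5 <-> q4): β-rule — branch into q5, ~q4  //  ~q5, q4.
              branch 1.1.2.1 (add q5, ~q4):
                ○ open, literals {q1=T, q2=F, q4=F, q5=T}.
              branch 1.1.2.2 (add ~q5, q4):
                ○ open, literals {q1=T, q2=F, q4=T, q5=F}.
      branch 1.2 (add (q4 & q2)):
        (q4 & q2): α-rule — add q4, q2.
        ○ open, literals {q1=T, q2=T, q4=T}.
  branch 2 (add q1):
    ((q2 <-> (q2 | (q5 <-> q4))) | (q4 & q2)): β-rule — branch into (q2 <-> (q2 | (q5 <-> q4)))  //  (q4 & q2).
      branch 2.1 (add (q2 <-> (q2 | (q5 <-> q4)))):
        (q2 <-> (q2 | (q5 <-> q4))): β-rule — branch into q2, (q2 | (q5 <-> q4))  //  ~q2, ~(q2 | (q5 <-> q4)).
          branch 2.1.1 (add q2, (q2 | (q5 <-> q4))):
            (q2 | (q5 <-> q4)): β-rule — branch into q2  //  (q5 <-> q4).
              branch 2.1.1.1 (add q2):
                ○ open, literals {q1=T, q2=T}.
              branch 2.1.1.2 (add (q5 <-> q4)):
                (q5 <-> q4): β-rule — branch into q5, q4  //  ~q5, ~q4.
                  branch 2.1.1.2.1 (add q5, q4):
                    ○ open, literals {q1=T, q2=T, q4=T, q5=T}.
                  branch 2.1.1.2.2 (add ~q5, ~q4):
                    ○ open, literals {q1=T, q2=T, q4=F, q5=F}.
          branch 2.1.2 (add ~q2, ~(q2 | (q5 <-> q4))):
            ~(q2 | (q5 <-> q4)): α-rule — add ~q2, ~(q5 <-> q4).
            ~(q5 <-> q4): β-rule — branch into q5, ~q4  //  ~q5, q4.
              branch 2.1.2.1 (add q5, ~q4):
                ○ open, literals {q1=T, q2=F, q4=F, q5=T}.
              branch 2.1.2.2 (add ~q5, q4):
                ○ open, literals {q1=T, q2=F, q4=T, q5=F}.
      branch 2.2 (add (q4 & q2)):
        (q4 & q2): α-rule — add q4, q2.
        ○ open, literals {q1=T, q2=T, q4=T}.
0 branches closed, 12 open.
Each open branch fixes some atoms; the unmentioned ones are free. Counting distinct full assignments: branch {q1=T, q2=T} (q5, q4, q3) contributes 8 new; branch {q1=T, q2=T, q4=T, q5=T} (q3) contributes 0 new; branch {q1=T, q2=T, q4=F, q5=F} (q3) contributes 0 new; branch {q1=T, q2=F, q4=F, q5=T} (q3) contributes 2 new; branch {q1=T, q2=F, q4=T, q5=F} (q3) contributes 2 new; branch {q1=T, q2=T, q4=T} (q5, q3) contributes 0 new; branch {q1=T, q2=T} (q5, q4, q3) contributes 0 new; branch {q1=T, q2=T, q4=T, q5=T} (q3) contributes 0 new; branch {q1=T, q2=T, q4=F, q5=F} (q3) contributes 0 new; branch {q1=T, q2=F, q4=F, q5=T} (q3) contributes 0 new; branch {q1=T, q2=F, q4=T, q5=F} (q3) contributes 0 new; branch {q1=T, q2=T, q4=T} (q5, q3) contributes 0 new. Total: 12.

12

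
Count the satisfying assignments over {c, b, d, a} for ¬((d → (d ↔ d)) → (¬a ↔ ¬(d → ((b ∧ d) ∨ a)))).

Initial set: {¬((d → (d ↔ d)) → (¬a ↔ ¬(d → ((b ∧ d) ∨ a))))}.
¬((d → (d ↔ d)) → (¬a ↔ ¬(d → ((b ∧ d) ∨ a)))): α-rule — add (d → (d ↔ d)), ¬(¬a ↔ ¬(d → ((b ∧ d) ∨ a))).
(d → (d ↔ d)): β-rule — branch into ¬d  //  (d ↔ d).
  branch 1 (add ¬d):
    ¬(¬a ↔ ¬(d → ((b ∧ d) ∨ a))): β-rule — branch into ¬a, ¬¬(d → ((b ∧ d) ∨ a))  //  ¬¬a, ¬(d → ((b ∧ d) ∨ a)).
      branch 1.1 (add ¬a, ¬¬(d → ((b ∧ d) ∨ a))):
        ¬¬(d → ((b ∧ d) ∨ a)): β-rule — branch into ¬d  //  ((b ∧ d) ∨ a).
          branch 1.1.1 (add ¬d):
            ○ open, literals {a=F, d=F}.
          branch 1.1.2 (add ((b ∧ d) ∨ a)):
            ((b ∧ d) ∨ a): β-rule — branch into (b ∧ d)  //  a.
              branch 1.1.2.1 (add (b ∧ d)):
                (b ∧ d): α-rule — add b, d.
                × closes — contains both d and ¬d.
              branch 1.1.2.2 (add a):
                × closes — contains both a and ¬a.
      branch 1.2 (add ¬¬a, ¬(d → ((b ∧ d) ∨ a))):
        ¬(d → ((b ∧ d) ∨ a)): α-rule — add d, ¬((b ∧ d) ∨ a).
        × closes — contains both d and ¬d.
  branch 2 (add (d ↔ d)):
    ¬(¬a ↔ ¬(d → ((b ∧ d) ∨ a))): β-rule — branch into ¬a, ¬¬(d → ((b ∧ d) ∨ a))  //  ¬¬a, ¬(d → ((b ∧ d) ∨ a)).
      branch 2.1 (add ¬a, ¬¬(d → ((b ∧ d) ∨ a))):
        (d ↔ d): β-rule — branch into d, d  //  ¬d, ¬d.
          branch 2.1.1 (add d, d):
            ¬¬(d → ((b ∧ d) ∨ a)): β-rule — branch into ¬d  //  ((b ∧ d) ∨ a).
              branch 2.1.1.1 (add ¬d):
                × closes — contains both d and ¬d.
              branch 2.1.1.2 (add ((b ∧ d) ∨ a)):
                ((b ∧ d) ∨ a): β-rule — branch into (b ∧ d)  //  a.
                  branch 2.1.1.2.1 (add (b ∧ d)):
                    (b ∧ d): α-rule — add b, d.
                    ○ open, literals {a=F, b=T, d=T}.
                  branch 2.1.1.2.2 (add a):
                    × closes — contains both a and ¬a.
          branch 2.1.2 (add ¬d, ¬d):
            ¬¬(d → ((b ∧ d) ∨ a)): β-rule — branch into ¬d  //  ((b ∧ d) ∨ a).
              branch 2.1.2.1 (add ¬d):
                ○ open, literals {a=F, d=F}.
              branch 2.1.2.2 (add ((b ∧ d) ∨ a)):
                ((b ∧ d) ∨ a): β-rule — branch into (b ∧ d)  //  a.
                  branch 2.1.2.2.1 (add (b ∧ d)):
                    (b ∧ d): α-rule — add b, d.
                    × closes — contains both d and ¬d.
                  branch 2.1.2.2.2 (add a):
                    × closes — contains both a and ¬a.
      branch 2.2 (add ¬¬a, ¬(d → ((b ∧ d) ∨ a))):
        ¬(d → ((b ∧ d) ∨ a)): α-rule — add d, ¬((b ∧ d) ∨ a).
        ¬((b ∧ d) ∨ a): α-rule — add ¬(b ∧ d), ¬a.
        × closes — contains both a and ¬a.
8 branches closed, 3 open.
Each open branch fixes some atoms; the unmentioned ones are free. Counting distinct full assignments: branch {a=F, d=F} (c, b) contributes 4 new; branch {a=F, b=T, d=T} (c) contributes 2 new; branch {a=F, d=F} (c, b) contributes 0 new. Total: 6.

6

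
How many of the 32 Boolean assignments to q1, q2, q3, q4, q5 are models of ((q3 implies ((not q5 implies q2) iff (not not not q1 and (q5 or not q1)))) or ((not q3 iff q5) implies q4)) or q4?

30

Initial set: {(((q3 implies ((not q5 implies q2) iff (not not not q1 and (q5 or not q1)))) or ((not q3 iff q5) implies q4)) or q4)}.
(((q3 implies ((not q5 implies q2) iff (not not not q1 and (q5 or not q1)))) or ((not q3 iff q5) implies q4)) or q4): β-rule — branch into ((q3 implies ((not q5 implies q2) iff (not not not q1 and (q5 or not q1)))) or ((not q3 iff q5) implies q4))  //  q4.
  branch 1 (add ((q3 implies ((not q5 implies q2) iff (not not not q1 and (q5 or not q1)))) or ((not q3 iff q5) implies q4))):
    ((q3 implies ((not q5 implies q2) iff (not not not q1 and (q5 or not q1)))) or ((not q3 iff q5) implies q4)): β-rule — branch into (q3 implies ((not q5 implies q2) iff (not not not q1 and (q5 or not q1))))  //  ((not q3 iff q5) implies q4).
      branch 1.1 (add (q3 implies ((not q5 implies q2) iff (not not not q1 and (q5 or not q1))))):
        (q3 implies ((not q5 implies q2) iff (not not not q1 and (q5 or not q1)))): β-rule — branch into not q3  //  ((not q5 implies q2) iff (not not not q1 and (q5 or not q1))).
          branch 1.1.1 (add not q3):
            ○ open, literals {q3=F}.
          branch 1.1.2 (add ((not q5 implies q2) iff (not not not q1 and (q5 or not q1)))):
            ((not q5 implies q2) iff (not not not q1 and (q5 or not q1))): β-rule — branch into (not q5 implies q2), (not not not q1 and (q5 or not q1))  //  not (not q5 implies q2), not (not not not q1 and (q5 or not q1)).
              branch 1.1.2.1 (add (not q5 implies q2), (not not not q1 and (q5 or not q1))):
                (not not not q1 and (q5 or not q1)): α-rule — add not not not q1, (q5 or not q1).
                not not not q1: drop double negation, giving not q1.
                (not q5 implies q2): β-rule — branch into not not q5  //  q2.
                  branch 1.1.2.1.1 (add not not q5):
                    (q5 or not q1): β-rule — branch into q5  //  not q1.
                      branch 1.1.2.1.1.1 (add q5):
                        ○ open, literals {q1=F, q5=T}.
                      branch 1.1.2.1.1.2 (add not q1):
                        ○ open, literals {q1=F, q5=T}.
                  branch 1.1.2.1.2 (add q2):
                    (q5 or not q1): β-rule — branch into q5  //  not q1.
                      branch 1.1.2.1.2.1 (add q5):
                        ○ open, literals {q1=F, q2=T, q5=T}.
                      branch 1.1.2.1.2.2 (add not q1):
                        ○ open, literals {q1=F, q2=T}.
              branch 1.1.2.2 (add not (not q5 implies q2), not (not not not q1 and (q5 or not q1))):
                not (not q5 implies q2): α-rule — add not q5, not q2.
                not (not not not q1 and (q5 or not q1)): β-rule — branch into not not not not q1  //  not (q5 or not q1).
                  branch 1.1.2.2.1 (add not not not not q1):
                    not not not not q1: drop double negation, giving not not q1.
                    ○ open, literals {q1=T, q2=F, q5=F}.
                  branch 1.1.2.2.2 (add not (q5 or not q1)):
                    not (q5 or not q1): α-rule — add not q5, not not q1.
                    ○ open, literals {q1=T, q2=F, q5=F}.
      branch 1.2 (add ((not q3 iff q5) implies q4)):
        ((not q3 iff q5) implies q4): β-rule — branch into not (not q3 iff q5)  //  q4.
          branch 1.2.1 (add not (not q3 iff q5)):
            not (not q3 iff q5): β-rule — branch into not q3, not q5  //  not not q3, q5.
              branch 1.2.1.1 (add not q3, not q5):
                ○ open, literals {q3=F, q5=F}.
              branch 1.2.1.2 (add not not q3, q5):
                ○ open, literals {q3=T, q5=T}.
          branch 1.2.2 (add q4):
            ○ open, literals {q4=T}.
  branch 2 (add q4):
    ○ open, literals {q4=T}.
0 branches closed, 11 open.
Each open branch fixes some atoms; the unmentioned ones are free. Counting distinct full assignments: branch {q3=F} (q1, q2, q4, q5) contributes 16 new; branch {q1=F, q5=T} (q2, q3, q4) contributes 4 new; branch {q1=F, q5=T} (q2, q3, q4) contributes 0 new; branch {q1=F, q2=T, q5=T} (q3, q4) contributes 0 new; branch {q1=F, q2=T} (q3, q4, q5) contributes 2 new; branch {q1=T, q2=F, q5=F} (q3, q4) contributes 2 new; branch {q1=T, q2=F, q5=F} (q3, q4) contributes 0 new; branch {q3=F, q5=F} (q1, q2, q4) contributes 0 new; branch {q3=T, q5=T} (q1, q2, q4) contributes 4 new; branch {q4=T} (q1, q2, q3, q5) contributes 2 new; branch {q4=T} (q1, q2, q3, q5) contributes 0 new. Total: 30.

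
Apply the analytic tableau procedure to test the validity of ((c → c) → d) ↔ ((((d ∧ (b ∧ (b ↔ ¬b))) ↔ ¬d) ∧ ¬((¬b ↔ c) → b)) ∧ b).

Assume the negation and expand:
Initial set: {F (((c → c) → d) ↔ ((((d ∧ (b ∧ (b ↔ ¬b))) ↔ ¬d) ∧ ¬((¬b ↔ c) → b)) ∧ b))}.
F (((c → c) → d) ↔ ((((d ∧ (b ∧ (b ↔ ¬b))) ↔ ¬d) ∧ ¬((¬b ↔ c) → b)) ∧ b)): β-rule — branch into T ((c → c) → d), F ((((d ∧ (b ∧ (b ↔ ¬b))) ↔ ¬d) ∧ ¬((¬b ↔ c) → b)) ∧ b)  //  F ((c → c) → d), T ((((d ∧ (b ∧ (b ↔ ¬b))) ↔ ¬d) ∧ ¬((¬b ↔ c) → b)) ∧ b).
  branch 1 (add T ((c → c) → d), F ((((d ∧ (b ∧ (b ↔ ¬b))) ↔ ¬d) ∧ ¬((¬b ↔ c) → b)) ∧ b)):
    T ((c → c) → d): β-rule — branch into F (c → c)  //  T d.
      branch 1.1 (add F (c → c)):
        F (c → c): α-rule — add T c, F c.
        × closes — contains both c and ¬c.
      branch 1.2 (add T d):
        F ((((d ∧ (b ∧ (b ↔ ¬b))) ↔ ¬d) ∧ ¬((¬b ↔ c) → b)) ∧ b): β-rule — branch into F (((d ∧ (b ∧ (b ↔ ¬b))) ↔ ¬d) ∧ ¬((¬b ↔ c) → b))  //  F b.
          branch 1.2.1 (add F (((d ∧ (b ∧ (b ↔ ¬b))) ↔ ¬d) ∧ ¬((¬b ↔ c) → b))):
            F (((d ∧ (b ∧ (b ↔ ¬b))) ↔ ¬d) ∧ ¬((¬b ↔ c) → b)): β-rule — branch into F ((d ∧ (b ∧ (b ↔ ¬b))) ↔ ¬d)  //  F ¬((¬b ↔ c) → b).
              branch 1.2.1.1 (add F ((d ∧ (b ∧ (b ↔ ¬b))) ↔ ¬d)):
                F ((d ∧ (b ∧ (b ↔ ¬b))) ↔ ¬d): β-rule — branch into T (d ∧ (b ∧ (b ↔ ¬b))), F ¬d  //  F (d ∧ (b ∧ (b ↔ ¬b))), T ¬d.
                  branch 1.2.1.1.1 (add T (d ∧ (b ∧ (b ↔ ¬b))), F ¬d):
                    T (d ∧ (b ∧ (b ↔ ¬b))): α-rule — add T d, T (b ∧ (b ↔ ¬b)).
                    T (b ∧ (b ↔ ¬b)): α-rule — add T b, T (b ↔ ¬b).
                    T (b ↔ ¬b): β-rule — branch into T b, T ¬b  //  F b, F ¬b.
                      branch 1.2.1.1.1.1 (add T b, T ¬b):
                        × closes — contains both b and ¬b.
                      branch 1.2.1.1.1.2 (add F b, F ¬b):
                        × closes — contains both b and ¬b.
                  branch 1.2.1.1.2 (add F (d ∧ (b ∧ (b ↔ ¬b))), T ¬d):
                    × closes — contains both d and ¬d.
              branch 1.2.1.2 (add F ¬((¬b ↔ c) → b)):
                F ¬((¬b ↔ c) → b): β-rule — branch into F (¬b ↔ c)  //  T b.
                  branch 1.2.1.2.1 (add F (¬b ↔ c)):
                    F (¬b ↔ c): β-rule — branch into T ¬b, F c  //  F ¬b, T c.
                      branch 1.2.1.2.1.1 (add T ¬b, F c):
                        ○ open, literals {b=false, c=false, d=true}.
                      branch 1.2.1.2.1.2 (add F ¬b, T c):
                        ○ open, literals {b=true, c=true, d=true}.
                  branch 1.2.1.2.2 (add T b):
                    ○ open, literals {b=true, d=true}.
          branch 1.2.2 (add F b):
            ○ open, literals {b=false, d=true}.
  branch 2 (add F ((c → c) → d), T ((((d ∧ (b ∧ (b ↔ ¬b))) ↔ ¬d) ∧ ¬((¬b ↔ c) → b)) ∧ b)):
    F ((c → c) → d): α-rule — add T (c → c), F d.
    T ((((d ∧ (b ∧ (b ↔ ¬b))) ↔ ¬d) ∧ ¬((¬b ↔ c) → b)) ∧ b): α-rule — add T (((d ∧ (b ∧ (b ↔ ¬b))) ↔ ¬d) ∧ ¬((¬b ↔ c) → b)), T b.
    T (((d ∧ (b ∧ (b ↔ ¬b))) ↔ ¬d) ∧ ¬((¬b ↔ c) → b)): α-rule — add T ((d ∧ (b ∧ (b ↔ ¬b))) ↔ ¬d), T ¬((¬b ↔ c) → b).
    T ¬((¬b ↔ c) → b): α-rule — add T (¬b ↔ c), F b.
    × closes — contains both b and ¬b.
5 branches closed, 4 open.
An open branch gives a countermodel: b=false, c=false, d=true (unmentioned atoms arbitrary); under it the original formula is false.

Not valid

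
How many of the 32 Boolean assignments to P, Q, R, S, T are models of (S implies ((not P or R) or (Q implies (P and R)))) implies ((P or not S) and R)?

Initial set: {((S implies ((not P or R) or (Q implies (P and R)))) implies ((P or not S) and R))}.
((S implies ((not P or R) or (Q implies (P and R)))) implies ((P or not S) and R)): β-rule — branch into not (S implies ((not P or R) or (Q implies (P and R))))  //  ((P or not S) and R).
  branch 1 (add not (S implies ((not P or R) or (Q implies (P and R))))):
    not (S implies ((not P or R) or (Q implies (P and R)))): α-rule — add S, not ((not P or R) or (Q implies (P and R))).
    not ((not P or R) or (Q implies (P and R))): α-rule — add not (not P or R), not (Q implies (P and R)).
    not (not P or R): α-rule — add not not P, not R.
    not (Q implies (P and R)): α-rule — add Q, not (P and R).
    not (P and R): β-rule — branch into not P  //  not R.
      branch 1.1 (add not P):
        × closes — contains both P and not P.
      branch 1.2 (add not R):
        ○ open, literals {P=T, Q=T, R=F, S=T}.
  branch 2 (add ((P or not S) and R)):
    ((P or not S) and R): α-rule — add (P or not S), R.
    (P or not S): β-rule — branch into P  //  not S.
      branch 2.1 (add P):
        ○ open, literals {P=T, R=T}.
      branch 2.2 (add not S):
        ○ open, literals {R=T, S=F}.
1 branch closed, 3 open.
Each open branch fixes some atoms; the unmentioned ones are free. Counting distinct full assignments: branch {P=T, Q=T, R=F, S=T} (T) contributes 2 new; branch {P=T, R=T} (Q, S, T) contributes 8 new; branch {R=T, S=F} (P, Q, T) contributes 4 new. Total: 14.

14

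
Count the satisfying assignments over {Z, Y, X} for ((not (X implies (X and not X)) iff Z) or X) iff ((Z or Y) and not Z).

Initial set: {(((not (X implies (X and not X)) iff Z) or X) iff ((Z or Y) and not Z))}.
(((not (X implies (X and not X)) iff Z) or X) iff ((Z or Y) and not Z)): β-rule — branch into ((not (X implies (X and not X)) iff Z) or X), ((Z or Y) and not Z)  //  not ((not (X implies (X and not X)) iff Z) or X), not ((Z or Y) and not Z).
  branch 1 (add ((not (X implies (X and not X)) iff Z) or X), ((Z or Y) and not Z)):
    ((Z or Y) and not Z): α-rule — add (Z or Y), not Z.
    ((not (X implies (X and not X)) iff Z) or X): β-rule — branch into (not (X implies (X and not X)) iff Z)  //  X.
      branch 1.1 (add (not (X implies (X and not X)) iff Z)):
        (Z or Y): β-rule — branch into Z  //  Y.
          branch 1.1.1 (add Z):
            × closes — contains both Z and not Z.
          branch 1.1.2 (add Y):
            (not (X implies (X and not X)) iff Z): β-rule — branch into not (X implies (X and not X)), Z  //  not not (X implies (X and not X)), not Z.
              branch 1.1.2.1 (add not (X implies (X and not X)), Z):
                × closes — contains both Z and not Z.
              branch 1.1.2.2 (add not not (X implies (X and not X)), not Z):
                not not (X implies (X and not X)): β-rule — branch into not X  //  (X and not X).
                  branch 1.1.2.2.1 (add not X):
                    ○ open, literals {X=F, Y=T, Z=F}.
                  branch 1.1.2.2.2 (add (X and not X)):
                    (X and not X): α-rule — add X, not X.
                    × closes — contains both X and not X.
      branch 1.2 (add X):
        (Z or Y): β-rule — branch into Z  //  Y.
          branch 1.2.1 (add Z):
            × closes — contains both Z and not Z.
          branch 1.2.2 (add Y):
            ○ open, literals {X=T, Y=T, Z=F}.
  branch 2 (add not ((not (X implies (X and not X)) iff Z) or X), not ((Z or Y) and not Z)):
    not ((not (X implies (X and not X)) iff Z) or X): α-rule — add not (not (X implies (X and not X)) iff Z), not X.
    not ((Z or Y) and not Z): β-rule — branch into not (Z or Y)  //  not not Z.
      branch 2.1 (add not (Z or Y)):
        not (Z or Y): α-rule — add not Z, not Y.
        not (not (X implies (X and not X)) iff Z): β-rule — branch into not (X implies (X and not X)), not Z  //  not not (X implies (X and not X)), Z.
          branch 2.1.1 (add not (X implies (X and not X)), not Z):
            not (X implies (X and not X)): α-rule — add X, not (X and not X).
            × closes — contains both X and not X.
          branch 2.1.2 (add not not (X implies (X and not X)), Z):
            × closes — contains both Z and not Z.
      branch 2.2 (add not not Z):
        not (not (X implies (X and not X)) iff Z): β-rule — branch into not (X implies (X and not X)), not Z  //  not not (X implies (X and not X)), Z.
          branch 2.2.1 (add not (X implies (X and not X)), not Z):
            × closes — contains both Z and not Z.
          branch 2.2.2 (add not not (X implies (X and not X)), Z):
            not not (X implies (X and not X)): β-rule — branch into not X  //  (X and not X).
              branch 2.2.2.1 (add not X):
                ○ open, literals {X=F, Z=T}.
              branch 2.2.2.2 (add (X and not X)):
                (X and not X): α-rule — add X, not X.
                × closes — contains both X and not X.
8 branches closed, 3 open.
Each open branch fixes some atoms; the unmentioned ones are free. Counting distinct full assignments: branch {X=F, Y=T, Z=F} (none free) contributes 1 new; branch {X=T, Y=T, Z=F} (none free) contributes 1 new; branch {X=F, Z=T} (Y) contributes 2 new. Total: 4.

4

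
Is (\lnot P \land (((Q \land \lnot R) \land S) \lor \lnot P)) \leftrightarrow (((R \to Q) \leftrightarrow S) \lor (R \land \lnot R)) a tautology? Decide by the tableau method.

Not valid

Assume the negation and expand:
Initial set: {\lnot ((\lnot P \land (((Q \land \lnot R) \land S) \lor \lnot P)) \leftrightarrow (((R \to Q) \leftrightarrow S) \lor (R \land \lnot R)))}.
\lnot ((\lnot P \land (((Q \land \lnot R) \land S) \lor \lnot P)) \leftrightarrow (((R \to Q) \leftrightarrow S) \lor (R \land \lnot R))): β-rule — branch into (\lnot P \land (((Q \land \lnot R) \land S) \lor \lnot P)), \lnot (((R \to Q) \leftrightarrow S) \lor (R \land \lnot R))  //  \lnot (\lnot P \land (((Q \land \lnot R) \land S) \lor \lnot P)), (((R \to Q) \leftrightarrow S) \lor (R \land \lnot R)).
  branch 1 (add (\lnot P \land (((Q \land \lnot R) \land S) \lor \lnot P)), \lnot (((R \to Q) \leftrightarrow S) \lor (R \land \lnot R))):
    (\lnot P \land (((Q \land \lnot R) \land S) \lor \lnot P)): α-rule — add \lnot P, (((Q \land \lnot R) \land S) \lor \lnot P).
    \lnot (((R \to Q) \leftrightarrow S) \lor (R \land \lnot R)): α-rule — add \lnot ((R \to Q) \leftrightarrow S), \lnot (R \land \lnot R).
    (((Q \land \lnot R) \land S) \lor \lnot P): β-rule — branch into ((Q \land \lnot R) \land S)  //  \lnot P.
      branch 1.1 (add ((Q \land \lnot R) \land S)):
        ((Q \land \lnot R) \land S): α-rule — add (Q \land \lnot R), S.
        (Q \land \lnot R): α-rule — add Q, \lnot R.
        \lnot ((R \to Q) \leftrightarrow S): β-rule — branch into (R \to Q), \lnot S  //  \lnot (R \to Q), S.
          branch 1.1.1 (add (R \to Q), \lnot S):
            × closes — contains both S and \lnot S.
          branch 1.1.2 (add \lnot (R \to Q), S):
            \lnot (R \to Q): α-rule — add R, \lnot Q.
            × closes — contains both R and \lnot R.
      branch 1.2 (add \lnot P):
        \lnot ((R \to Q) \leftrightarrow S): β-rule — branch into (R \to Q), \lnot S  //  \lnot (R \to Q), S.
          branch 1.2.1 (add (R \to Q), \lnot S):
            \lnot (R \land \lnot R): β-rule — branch into \lnot R  //  \lnot \lnot R.
              branch 1.2.1.1 (add \lnot R):
                (R \to Q): β-rule — branch into \lnot R  //  Q.
                  branch 1.2.1.1.1 (add \lnot R):
                    ○ open, literals {P=0, R=0, S=0}.
                  branch 1.2.1.1.2 (add Q):
                    ○ open, literals {P=0, Q=1, R=0, S=0}.
              branch 1.2.1.2 (add \lnot \lnot R):
                (R \to Q): β-rule — branch into \lnot R  //  Q.
                  branch 1.2.1.2.1 (add \lnot R):
                    × closes — contains both R and \lnot R.
                  branch 1.2.1.2.2 (add Q):
                    ○ open, literals {P=0, Q=1, R=1, S=0}.
          branch 1.2.2 (add \lnot (R \to Q), S):
            \lnot (R \to Q): α-rule — add R, \lnot Q.
            \lnot (R \land \lnot R): β-rule — branch into \lnot R  //  \lnot \lnot R.
              branch 1.2.2.1 (add \lnot R):
                × closes — contains both R and \lnot R.
              branch 1.2.2.2 (add \lnot \lnot R):
                ○ open, literals {P=0, Q=0, R=1, S=1}.
  branch 2 (add \lnot (\lnot P \land (((Q \land \lnot R) \land S) \lor \lnot P)), (((R \to Q) \leftrightarrow S) \lor (R \land \lnot R))):
    \lnot (\lnot P \land (((Q \land \lnot R) \land S) \lor \lnot P)): β-rule — branch into \lnot \lnot P  //  \lnot (((Q \land \lnot R) \land S) \lor \lnot P).
      branch 2.1 (add \lnot \lnot P):
        (((R \to Q) \leftrightarrow S) \lor (R \land \lnot R)): β-rule — branch into ((R \to Q) \leftrightarrow S)  //  (R \land \lnot R).
          branch 2.1.1 (add ((R \to Q) \leftrightarrow S)):
            ((R \to Q) \leftrightarrow S): β-rule — branch into (R \to Q), S  //  \lnot (R \to Q), \lnot S.
              branch 2.1.1.1 (add (R \to Q), S):
                (R \to Q): β-rule — branch into \lnot R  //  Q.
                  branch 2.1.1.1.1 (add \lnot R):
                    ○ open, literals {P=1, R=0, S=1}.
                  branch 2.1.1.1.2 (add Q):
                    ○ open, literals {P=1, Q=1, S=1}.
              branch 2.1.1.2 (add \lnot (R \to Q), \lnot S):
                \lnot (R \to Q): α-rule — add R, \lnot Q.
                ○ open, literals {P=1, Q=0, R=1, S=0}.
          branch 2.1.2 (add (R \land \lnot R)):
            (R \land \lnot R): α-rule — add R, \lnot R.
            × closes — contains both R and \lnot R.
      branch 2.2 (add \lnot (((Q \land \lnot R) \land S) \lor \lnot P)):
        \lnot (((Q \land \lnot R) \land S) \lor \lnot P): α-rule — add \lnot ((Q \land \lnot R) \land S), \lnot \lnot P.
        (((R \to Q) \leftrightarrow S) \lor (R \land \lnot R)): β-rule — branch into ((R \to Q) \leftrightarrow S)  //  (R \land \lnot R).
          branch 2.2.1 (add ((R \to Q) \leftrightarrow S)):
            \lnot ((Q \land \lnot R) \land S): β-rule — branch into \lnot (Q \land \lnot R)  //  \lnot S.
              branch 2.2.1.1 (add \lnot (Q \land \lnot R)):
                ((R \to Q) \leftrightarrow S): β-rule — branch into (R \to Q), S  //  \lnot (R \to Q), \lnot S.
                  branch 2.2.1.1.1 (add (R \to Q), S):
                    \lnot (Q \land \lnot R): β-rule — branch into \lnot Q  //  \lnot \lnot R.
                      branch 2.2.1.1.1.1 (add \lnot Q):
                        (R \to Q): β-rule — branch into \lnot R  //  Q.
                          branch 2.2.1.1.1.1.1 (add \lnot R):
                            ○ open, literals {P=1, Q=0, R=0, S=1}.
                          branch 2.2.1.1.1.1.2 (add Q):
                            × closes — contains both Q and \lnot Q.
                      branch 2.2.1.1.1.2 (add \lnot \lnot R):
                        (R \to Q): β-rule — branch into \lnot R  //  Q.
                          branch 2.2.1.1.1.2.1 (add \lnot R):
                            × closes — contains both R and \lnot R.
                          branch 2.2.1.1.1.2.2 (add Q):
                            ○ open, literals {P=1, Q=1, R=1, S=1}.
                  branch 2.2.1.1.2 (add \lnot (R \to Q), \lnot S):
                    \lnot (R \to Q): α-rule — add R, \lnot Q.
                    \lnot (Q \land \lnot R): β-rule — branch into \lnot Q  //  \lnot \lnot R.
                      branch 2.2.1.1.2.1 (add \lnot Q):
                        ○ open, literals {P=1, Q=0, R=1, S=0}.
                      branch 2.2.1.1.2.2 (add \lnot \lnot R):
                        ○ open, literals {P=1, Q=0, R=1, S=0}.
              branch 2.2.1.2 (add \lnot S):
                ((R \to Q) \leftrightarrow S): β-rule — branch into (R \to Q), S  //  \lnot (R \to Q), \lnot S.
                  branch 2.2.1.2.1 (add (R \to Q), S):
                    × closes — contains both S and \lnot S.
                  branch 2.2.1.2.2 (add \lnot (R \to Q), \lnot S):
                    \lnot (R \to Q): α-rule — add R, \lnot Q.
                    ○ open, literals {P=1, Q=0, R=1, S=0}.
          branch 2.2.2 (add (R \land \lnot R)):
            (R \land \lnot R): α-rule — add R, \lnot R.
            × closes — contains both R and \lnot R.
9 branches closed, 12 open.
An open branch gives a countermodel: P=0, R=0, S=0 (unmentioned atoms arbitrary); under it the original formula is false.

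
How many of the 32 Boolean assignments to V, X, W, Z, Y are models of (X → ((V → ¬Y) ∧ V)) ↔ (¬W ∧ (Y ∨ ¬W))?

16

Initial set: {((X → ((V → ¬Y) ∧ V)) ↔ (¬W ∧ (Y ∨ ¬W)))}.
((X → ((V → ¬Y) ∧ V)) ↔ (¬W ∧ (Y ∨ ¬W))): β-rule — branch into (X → ((V → ¬Y) ∧ V)), (¬W ∧ (Y ∨ ¬W))  //  ¬(X → ((V → ¬Y) ∧ V)), ¬(¬W ∧ (Y ∨ ¬W)).
  branch 1 (add (X → ((V → ¬Y) ∧ V)), (¬W ∧ (Y ∨ ¬W))):
    (¬W ∧ (Y ∨ ¬W)): α-rule — add ¬W, (Y ∨ ¬W).
    (X → ((V → ¬Y) ∧ V)): β-rule — branch into ¬X  //  ((V → ¬Y) ∧ V).
      branch 1.1 (add ¬X):
        (Y ∨ ¬W): β-rule — branch into Y  //  ¬W.
          branch 1.1.1 (add Y):
            ○ open, literals {W=F, X=F, Y=T}.
          branch 1.1.2 (add ¬W):
            ○ open, literals {W=F, X=F}.
      branch 1.2 (add ((V → ¬Y) ∧ V)):
        ((V → ¬Y) ∧ V): α-rule — add (V → ¬Y), V.
        (Y ∨ ¬W): β-rule — branch into Y  //  ¬W.
          branch 1.2.1 (add Y):
            (V → ¬Y): β-rule — branch into ¬V  //  ¬Y.
              branch 1.2.1.1 (add ¬V):
                × closes — contains both V and ¬V.
              branch 1.2.1.2 (add ¬Y):
                × closes — contains both Y and ¬Y.
          branch 1.2.2 (add ¬W):
            (V → ¬Y): β-rule — branch into ¬V  //  ¬Y.
              branch 1.2.2.1 (add ¬V):
                × closes — contains both V and ¬V.
              branch 1.2.2.2 (add ¬Y):
                ○ open, literals {V=T, W=F, Y=F}.
  branch 2 (add ¬(X → ((V → ¬Y) ∧ V)), ¬(¬W ∧ (Y ∨ ¬W))):
    ¬(X → ((V → ¬Y) ∧ V)): α-rule — add X, ¬((V → ¬Y) ∧ V).
    ¬(¬W ∧ (Y ∨ ¬W)): β-rule — branch into ¬¬W  //  ¬(Y ∨ ¬W).
      branch 2.1 (add ¬¬W):
        ¬((V → ¬Y) ∧ V): β-rule — branch into ¬(V → ¬Y)  //  ¬V.
          branch 2.1.1 (add ¬(V → ¬Y)):
            ¬(V → ¬Y): α-rule — add V, ¬¬Y.
            ○ open, literals {V=T, W=T, X=T, Y=T}.
          branch 2.1.2 (add ¬V):
            ○ open, literals {V=F, W=T, X=T}.
      branch 2.2 (add ¬(Y ∨ ¬W)):
        ¬(Y ∨ ¬W): α-rule — add ¬Y, ¬¬W.
        ¬((V → ¬Y) ∧ V): β-rule — branch into ¬(V → ¬Y)  //  ¬V.
          branch 2.2.1 (add ¬(V → ¬Y)):
            ¬(V → ¬Y): α-rule — add V, ¬¬Y.
            × closes — contains both Y and ¬Y.
          branch 2.2.2 (add ¬V):
            ○ open, literals {V=F, W=T, X=T, Y=F}.
4 branches closed, 6 open.
Each open branch fixes some atoms; the unmentioned ones are free. Counting distinct full assignments: branch {W=F, X=F, Y=T} (V, Z) contributes 4 new; branch {W=F, X=F} (V, Z, Y) contributes 4 new; branch {V=T, W=F, Y=F} (X, Z) contributes 2 new; branch {V=T, W=T, X=T, Y=T} (Z) contributes 2 new; branch {V=F, W=T, X=T} (Z, Y) contributes 4 new; branch {V=F, W=T, X=T, Y=F} (Z) contributes 0 new. Total: 16.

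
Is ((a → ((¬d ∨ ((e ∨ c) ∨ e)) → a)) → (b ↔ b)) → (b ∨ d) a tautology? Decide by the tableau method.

Not valid

Assume the negation and expand:
Initial set: {¬(((a → ((¬d ∨ ((e ∨ c) ∨ e)) → a)) → (b ↔ b)) → (b ∨ d))}.
¬(((a → ((¬d ∨ ((e ∨ c) ∨ e)) → a)) → (b ↔ b)) → (b ∨ d)): α-rule — add ((a → ((¬d ∨ ((e ∨ c) ∨ e)) → a)) → (b ↔ b)), ¬(b ∨ d).
¬(b ∨ d): α-rule — add ¬b, ¬d.
((a → ((¬d ∨ ((e ∨ c) ∨ e)) → a)) → (b ↔ b)): β-rule — branch into ¬(a → ((¬d ∨ ((e ∨ c) ∨ e)) → a))  //  (b ↔ b).
  branch 1 (add ¬(a → ((¬d ∨ ((e ∨ c) ∨ e)) → a))):
    ¬(a → ((¬d ∨ ((e ∨ c) ∨ e)) → a)): α-rule — add a, ¬((¬d ∨ ((e ∨ c) ∨ e)) → a).
    ¬((¬d ∨ ((e ∨ c) ∨ e)) → a): α-rule — add (¬d ∨ ((e ∨ c) ∨ e)), ¬a.
    × closes — contains both a and ¬a.
  branch 2 (add (b ↔ b)):
    (b ↔ b): β-rule — branch into b, b  //  ¬b, ¬b.
      branch 2.1 (add b, b):
        × closes — contains both b and ¬b.
      branch 2.2 (add ¬b, ¬b):
        ○ open, literals {b=false, d=false}.
2 branches closed, 1 open.
An open branch gives a countermodel: b=false, d=false (unmentioned atoms arbitrary); under it the original formula is false.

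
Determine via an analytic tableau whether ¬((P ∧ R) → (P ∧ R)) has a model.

Unsatisfiable

Initial set: {T ¬((P ∧ R) → (P ∧ R))}.
T ¬((P ∧ R) → (P ∧ R)): α-rule — add T (P ∧ R), F (P ∧ R).
T (P ∧ R): α-rule — add T P, T R.
F (P ∧ R): β-rule — branch into F P  //  F R.
  branch 1 (add F P):
    × closes — contains both P and ¬P.
  branch 2 (add F R):
    × closes — contains both R and ¬R.
All 2 branches close.
Every branch closed; the formula is unsatisfiable.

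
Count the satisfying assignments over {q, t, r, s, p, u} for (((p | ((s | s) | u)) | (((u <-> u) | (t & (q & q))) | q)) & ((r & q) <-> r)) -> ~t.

40

Initial set: {((((p | ((s | s) | u)) | (((u <-> u) | (t & (q & q))) | q)) & ((r & q) <-> r)) -> ~t)}.
((((p | ((s | s) | u)) | (((u <-> u) | (t & (q & q))) | q)) & ((r & q) <-> r)) -> ~t): β-rule — branch into ~(((p | ((s | s) | u)) | (((u <-> u) | (t & (q & q))) | q)) & ((r & q) <-> r))  //  ~t.
  branch 1 (add ~(((p | ((s | s) | u)) | (((u <-> u) | (t & (q & q))) | q)) & ((r & q) <-> r))):
    ~(((p | ((s | s) | u)) | (((u <-> u) | (t & (q & q))) | q)) & ((r & q) <-> r)): β-rule — branch into ~((p | ((s | s) | u)) | (((u <-> u) | (t & (q & q))) | q))  //  ~((r & q) <-> r).
      branch 1.1 (add ~((p | ((s | s) | u)) | (((u <-> u) | (t & (q & q))) | q))):
        ~((p | ((s | s) | u)) | (((u <-> u) | (t & (q & q))) | q)): α-rule — add ~(p | ((s | s) | u)), ~(((u <-> u) | (t & (q & q))) | q).
        ~(p | ((s | s) | u)): α-rule — add ~p, ~((s | s) | u).
        ~(((u <-> u) | (t & (q & q))) | q): α-rule — add ~((u <-> u) | (t & (q & q))), ~q.
        ~((s | s) | u): α-rule — add ~(s | s), ~u.
        ~((u <-> u) | (t & (q & q))): α-rule — add ~(u <-> u), ~(t & (q & q)).
        ~(s | s): α-rule — add ~s, ~s.
        ~(u <-> u): β-rule — branch into u, ~u  //  ~u, u.
          branch 1.1.1 (add u, ~u):
            × closes — contains both u and ~u.
          branch 1.1.2 (add ~u, u):
            × closes — contains both u and ~u.
      branch 1.2 (add ~((r & q) <-> r)):
        ~((r & q) <-> r): β-rule — branch into (r & q), ~r  //  ~(r & q), r.
          branch 1.2.1 (add (r & q), ~r):
            (r & q): α-rule — add r, q.
            × closes — contains both r and ~r.
          branch 1.2.2 (add ~(r & q), r):
            ~(r & q): β-rule — branch into ~r  //  ~q.
              branch 1.2.2.1 (add ~r):
                × closes — contains both r and ~r.
              branch 1.2.2.2 (add ~q):
                ○ open, literals {q=F, r=T}.
  branch 2 (add ~t):
    ○ open, literals {t=F}.
4 branches closed, 2 open.
Each open branch fixes some atoms; the unmentioned ones are free. Counting distinct full assignments: branch {q=F, r=T} (t, s, p, u) contributes 16 new; branch {t=F} (q, r, s, p, u) contributes 24 new. Total: 40.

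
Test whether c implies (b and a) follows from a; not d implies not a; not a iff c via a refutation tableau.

Yes

Initial set: {T a; T (not d implies not a); T (not a iff c); F (c implies (b and a))}.
F (c implies (b and a)): α-rule — add T c, F (b and a).
T (not d implies not a): β-rule — branch into F not d  //  T not a.
  branch 1 (add F not d):
    T (not a iff c): β-rule — branch into T not a, T c  //  F not a, F c.
      branch 1.1 (add T not a, T c):
        × closes — contains both a and not a.
      branch 1.2 (add F not a, F c):
        × closes — contains both c and not c.
  branch 2 (add T not a):
    × closes — contains both a and not a.
All 3 branches close.
Every branch closed, so the premises entail the conclusion.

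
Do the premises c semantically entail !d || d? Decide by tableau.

Yes

Initial set: {T c; F (!d || d)}.
F (!d || d): α-rule — add F !d, F d.
× closes — contains both d and !d.
All 1 branch closes.
Every branch closed, so the premises entail the conclusion.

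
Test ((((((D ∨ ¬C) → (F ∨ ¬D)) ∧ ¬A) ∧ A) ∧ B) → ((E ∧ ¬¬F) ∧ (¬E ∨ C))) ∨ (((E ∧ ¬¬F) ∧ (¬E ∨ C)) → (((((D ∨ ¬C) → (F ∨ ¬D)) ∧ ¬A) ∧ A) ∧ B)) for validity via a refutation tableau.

Assume the negation and expand:
Initial set: {¬(((((((D ∨ ¬C) → (F ∨ ¬D)) ∧ ¬A) ∧ A) ∧ B) → ((E ∧ ¬¬F) ∧ (¬E ∨ C))) ∨ (((E ∧ ¬¬F) ∧ (¬E ∨ C)) → (((((D ∨ ¬C) → (F ∨ ¬D)) ∧ ¬A) ∧ A) ∧ B)))}.
¬(((((((D ∨ ¬C) → (F ∨ ¬D)) ∧ ¬A) ∧ A) ∧ B) → ((E ∧ ¬¬F) ∧ (¬E ∨ C))) ∨ (((E ∧ ¬¬F) ∧ (¬E ∨ C)) → (((((D ∨ ¬C) → (F ∨ ¬D)) ∧ ¬A) ∧ A) ∧ B))): α-rule — add ¬((((((D ∨ ¬C) → (F ∨ ¬D)) ∧ ¬A) ∧ A) ∧ B) → ((E ∧ ¬¬F) ∧ (¬E ∨ C))), ¬(((E ∧ ¬¬F) ∧ (¬E ∨ C)) → (((((D ∨ ¬C) → (F ∨ ¬D)) ∧ ¬A) ∧ A) ∧ B)).
¬((((((D ∨ ¬C) → (F ∨ ¬D)) ∧ ¬A) ∧ A) ∧ B) → ((E ∧ ¬¬F) ∧ (¬E ∨ C))): α-rule — add (((((D ∨ ¬C) → (F ∨ ¬D)) ∧ ¬A) ∧ A) ∧ B), ¬((E ∧ ¬¬F) ∧ (¬E ∨ C)).
¬(((E ∧ ¬¬F) ∧ (¬E ∨ C)) → (((((D ∨ ¬C) → (F ∨ ¬D)) ∧ ¬A) ∧ A) ∧ B)): α-rule — add ((E ∧ ¬¬F) ∧ (¬E ∨ C)), ¬(((((D ∨ ¬C) → (F ∨ ¬D)) ∧ ¬A) ∧ A) ∧ B).
(((((D ∨ ¬C) → (F ∨ ¬D)) ∧ ¬A) ∧ A) ∧ B): α-rule — add ((((D ∨ ¬C) → (F ∨ ¬D)) ∧ ¬A) ∧ A), B.
((E ∧ ¬¬F) ∧ (¬E ∨ C)): α-rule — add (E ∧ ¬¬F), (¬E ∨ C).
((((D ∨ ¬C) → (F ∨ ¬D)) ∧ ¬A) ∧ A): α-rule — add (((D ∨ ¬C) → (F ∨ ¬D)) ∧ ¬A), A.
(E ∧ ¬¬F): α-rule — add E, ¬¬F.
(((D ∨ ¬C) → (F ∨ ¬D)) ∧ ¬A): α-rule — add ((D ∨ ¬C) → (F ∨ ¬D)), ¬A.
× closes — contains both A and ¬A.
All 1 branch closes.
Every branch closed, so the negation is unsatisfiable and the formula is valid.

Valid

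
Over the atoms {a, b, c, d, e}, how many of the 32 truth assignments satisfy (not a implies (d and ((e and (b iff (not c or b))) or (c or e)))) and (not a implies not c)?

18

Initial set: {((not a implies (d and ((e and (b iff (not c or b))) or (c or e)))) and (not a implies not c))}.
((not a implies (d and ((e and (b iff (not c or b))) or (c or e)))) and (not a implies not c)): α-rule — add (not a implies (d and ((e and (b iff (not c or b))) or (c or e)))), (not a implies not c).
(not a implies (d and ((e and (b iff (not c or b))) or (c or e)))): β-rule — branch into not not a  //  (d and ((e and (b iff (not c or b))) or (c or e))).
  branch 1 (add not not a):
    (not a implies not c): β-rule — branch into not not a  //  not c.
      branch 1.1 (add not not a):
        ○ open, literals {a=true}.
      branch 1.2 (add not c):
        ○ open, literals {a=true, c=false}.
  branch 2 (add (d and ((e and (b iff (not c or b))) or (c or e)))):
    (d and ((e and (b iff (not c or b))) or (c or e))): α-rule — add d, ((e and (b iff (not c or b))) or (c or e)).
    (not a implies not c): β-rule — branch into not not a  //  not c.
      branch 2.1 (add not not a):
        ((e and (b iff (not c or b))) or (c or e)): β-rule — branch into (e and (b iff (not c or b)))  //  (c or e).
          branch 2.1.1 (add (e and (b iff (not c or b)))):
            (e and (b iff (not c or b))): α-rule — add e, (b iff (not c or b)).
            (b iff (not c or b)): β-rule — branch into b, (not c or b)  //  not b, not (not c or b).
              branch 2.1.1.1 (add b, (not c or b)):
                (not c or b): β-rule — branch into not c  //  b.
                  branch 2.1.1.1.1 (add not c):
                    ○ open, literals {a=true, b=true, c=false, d=true, e=true}.
                  branch 2.1.1.1.2 (add b):
                    ○ open, literals {a=true, b=true, d=true, e=true}.
              branch 2.1.1.2 (add not b, not (not c or b)):
                not (not c or b): α-rule — add not not c, not b.
                ○ open, literals {a=true, b=false, c=true, d=true, e=true}.
          branch 2.1.2 (add (c or e)):
            (c or e): β-rule — branch into c  //  e.
              branch 2.1.2.1 (add c):
                ○ open, literals {a=true, c=true, d=true}.
              branch 2.1.2.2 (add e):
                ○ open, literals {a=true, d=true, e=true}.
      branch 2.2 (add not c):
        ((e and (b iff (not c or b))) or (c or e)): β-rule — branch into (e and (b iff (not c or b)))  //  (c or e).
          branch 2.2.1 (add (e and (b iff (not c or b)))):
            (e and (b iff (not c or b))): α-rule — add e, (b iff (not c or b)).
            (b iff (not c or b)): β-rule — branch into b, (not c or b)  //  not b, not (not c or b).
              branch 2.2.1.1 (add b, (not c or b)):
                (not c or b): β-rule — branch into not c  //  b.
                  branch 2.2.1.1.1 (add not c):
                    ○ open, literals {b=true, c=false, d=true, e=true}.
                  branch 2.2.1.1.2 (add b):
                    ○ open, literals {b=true, c=false, d=true, e=true}.
              branch 2.2.1.2 (add not b, not (not c or b)):
                not (not c or b): α-rule — add not not c, not b.
                × closes — contains both c and not c.
          branch 2.2.2 (add (c or e)):
            (c or e): β-rule — branch into c  //  e.
              branch 2.2.2.1 (add c):
                × closes — contains both c and not c.
              branch 2.2.2.2 (add e):
                ○ open, literals {c=false, d=true, e=true}.
2 branches closed, 10 open.
Each open branch fixes some atoms; the unmentioned ones are free. Counting distinct full assignments: branch {a=true} (b, c, d, e) contributes 16 new; branch {a=true, c=false} (b, d, e) contributes 0 new; branch {a=true, b=true, c=false, d=true, e=true} (none free) contributes 0 new; branch {a=true, b=true, d=true, e=true} (c) contributes 0 new; branch {a=true, b=false, c=true, d=true, e=true} (none free) contributes 0 new; branch {a=true, c=true, d=true} (b, e) contributes 0 new; branch {a=true, d=true, e=true} (b, c) contributes 0 new; branch {b=true, c=false, d=true, e=true} (a) contributes 1 new; branch {b=true, c=false, d=true, e=true} (a) contributes 0 new; branch {c=false, d=true, e=true} (a, b) contributes 1 new. Total: 18.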